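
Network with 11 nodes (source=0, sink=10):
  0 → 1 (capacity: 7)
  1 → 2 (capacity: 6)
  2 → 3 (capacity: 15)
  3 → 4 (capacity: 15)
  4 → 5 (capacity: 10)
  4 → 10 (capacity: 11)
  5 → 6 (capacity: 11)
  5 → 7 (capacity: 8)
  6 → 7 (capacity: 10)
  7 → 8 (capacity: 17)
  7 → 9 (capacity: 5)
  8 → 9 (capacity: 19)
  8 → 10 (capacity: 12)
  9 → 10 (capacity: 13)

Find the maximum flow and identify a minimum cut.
Max flow = 6, Min cut edges: (1,2)

Maximum flow: 6
Minimum cut: (1,2)
Partition: S = [0, 1], T = [2, 3, 4, 5, 6, 7, 8, 9, 10]

Max-flow min-cut theorem verified: both equal 6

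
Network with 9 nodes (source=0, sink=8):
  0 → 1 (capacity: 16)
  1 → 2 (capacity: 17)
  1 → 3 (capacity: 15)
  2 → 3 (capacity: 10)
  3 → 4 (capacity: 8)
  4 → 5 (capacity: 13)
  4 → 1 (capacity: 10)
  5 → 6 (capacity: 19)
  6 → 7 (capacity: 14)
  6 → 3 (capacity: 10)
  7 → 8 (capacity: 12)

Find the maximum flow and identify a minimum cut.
Max flow = 8, Min cut edges: (3,4)

Maximum flow: 8
Minimum cut: (3,4)
Partition: S = [0, 1, 2, 3], T = [4, 5, 6, 7, 8]

Max-flow min-cut theorem verified: both equal 8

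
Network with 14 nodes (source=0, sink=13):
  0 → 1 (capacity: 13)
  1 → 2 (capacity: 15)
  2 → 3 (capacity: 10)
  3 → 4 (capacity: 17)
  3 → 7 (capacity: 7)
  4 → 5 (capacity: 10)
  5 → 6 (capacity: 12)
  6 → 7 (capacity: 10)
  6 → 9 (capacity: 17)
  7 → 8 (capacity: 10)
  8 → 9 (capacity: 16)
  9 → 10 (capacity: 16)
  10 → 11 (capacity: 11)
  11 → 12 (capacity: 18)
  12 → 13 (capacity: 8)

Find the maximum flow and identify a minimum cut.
Max flow = 8, Min cut edges: (12,13)

Maximum flow: 8
Minimum cut: (12,13)
Partition: S = [0, 1, 2, 3, 4, 5, 6, 7, 8, 9, 10, 11, 12], T = [13]

Max-flow min-cut theorem verified: both equal 8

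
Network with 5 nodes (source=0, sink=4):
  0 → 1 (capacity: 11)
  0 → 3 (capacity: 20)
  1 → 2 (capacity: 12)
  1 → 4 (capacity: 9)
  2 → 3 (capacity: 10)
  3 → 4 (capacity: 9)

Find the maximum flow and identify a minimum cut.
Max flow = 18, Min cut edges: (1,4), (3,4)

Maximum flow: 18
Minimum cut: (1,4), (3,4)
Partition: S = [0, 1, 2, 3], T = [4]

Max-flow min-cut theorem verified: both equal 18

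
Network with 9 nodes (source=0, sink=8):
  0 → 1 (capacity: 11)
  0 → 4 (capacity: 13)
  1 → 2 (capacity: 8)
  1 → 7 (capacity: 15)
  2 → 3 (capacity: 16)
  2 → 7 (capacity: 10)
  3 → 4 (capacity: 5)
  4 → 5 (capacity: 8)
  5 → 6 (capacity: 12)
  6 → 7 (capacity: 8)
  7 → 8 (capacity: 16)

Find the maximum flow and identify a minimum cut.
Max flow = 16, Min cut edges: (7,8)

Maximum flow: 16
Minimum cut: (7,8)
Partition: S = [0, 1, 2, 3, 4, 5, 6, 7], T = [8]

Max-flow min-cut theorem verified: both equal 16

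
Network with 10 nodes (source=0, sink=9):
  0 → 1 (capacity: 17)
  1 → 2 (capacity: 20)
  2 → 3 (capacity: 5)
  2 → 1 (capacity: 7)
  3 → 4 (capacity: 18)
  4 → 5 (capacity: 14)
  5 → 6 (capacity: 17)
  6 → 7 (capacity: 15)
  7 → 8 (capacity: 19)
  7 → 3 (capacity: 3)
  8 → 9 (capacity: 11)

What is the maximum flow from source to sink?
Maximum flow = 5

Max flow: 5

Flow assignment:
  0 → 1: 5/17
  1 → 2: 5/20
  2 → 3: 5/5
  3 → 4: 5/18
  4 → 5: 5/14
  5 → 6: 5/17
  6 → 7: 5/15
  7 → 8: 5/19
  8 → 9: 5/11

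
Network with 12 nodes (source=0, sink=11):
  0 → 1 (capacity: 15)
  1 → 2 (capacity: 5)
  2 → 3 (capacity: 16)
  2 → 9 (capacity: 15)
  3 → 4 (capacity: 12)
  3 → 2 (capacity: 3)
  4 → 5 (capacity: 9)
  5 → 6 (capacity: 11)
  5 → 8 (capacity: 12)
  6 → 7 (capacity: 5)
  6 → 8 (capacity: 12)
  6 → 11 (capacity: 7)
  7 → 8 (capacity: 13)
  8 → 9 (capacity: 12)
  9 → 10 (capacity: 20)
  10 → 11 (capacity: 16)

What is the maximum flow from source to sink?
Maximum flow = 5

Max flow: 5

Flow assignment:
  0 → 1: 5/15
  1 → 2: 5/5
  2 → 9: 5/15
  9 → 10: 5/20
  10 → 11: 5/16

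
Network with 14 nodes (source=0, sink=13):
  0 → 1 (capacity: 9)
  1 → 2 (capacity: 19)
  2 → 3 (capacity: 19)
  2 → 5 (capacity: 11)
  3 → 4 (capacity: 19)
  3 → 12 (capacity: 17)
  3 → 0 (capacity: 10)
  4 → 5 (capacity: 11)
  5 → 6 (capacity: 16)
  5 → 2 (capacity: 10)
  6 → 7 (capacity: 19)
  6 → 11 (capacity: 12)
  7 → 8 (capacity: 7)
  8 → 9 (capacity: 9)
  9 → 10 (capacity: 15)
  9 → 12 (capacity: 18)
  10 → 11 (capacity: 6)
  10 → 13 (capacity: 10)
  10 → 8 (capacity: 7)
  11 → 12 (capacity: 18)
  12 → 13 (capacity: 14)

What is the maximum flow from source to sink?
Maximum flow = 9

Max flow: 9

Flow assignment:
  0 → 1: 9/9
  1 → 2: 9/19
  2 → 3: 9/19
  3 → 12: 9/17
  12 → 13: 9/14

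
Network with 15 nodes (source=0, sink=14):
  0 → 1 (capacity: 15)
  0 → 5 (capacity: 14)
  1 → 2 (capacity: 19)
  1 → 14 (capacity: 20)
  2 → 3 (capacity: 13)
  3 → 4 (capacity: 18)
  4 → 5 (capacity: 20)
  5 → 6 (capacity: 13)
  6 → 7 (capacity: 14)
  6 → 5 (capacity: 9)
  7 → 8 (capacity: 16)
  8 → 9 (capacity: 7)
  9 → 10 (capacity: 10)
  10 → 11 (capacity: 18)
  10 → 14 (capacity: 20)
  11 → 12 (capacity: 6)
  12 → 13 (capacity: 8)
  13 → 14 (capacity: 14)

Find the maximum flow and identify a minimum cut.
Max flow = 22, Min cut edges: (0,1), (8,9)

Maximum flow: 22
Minimum cut: (0,1), (8,9)
Partition: S = [0, 2, 3, 4, 5, 6, 7, 8], T = [1, 9, 10, 11, 12, 13, 14]

Max-flow min-cut theorem verified: both equal 22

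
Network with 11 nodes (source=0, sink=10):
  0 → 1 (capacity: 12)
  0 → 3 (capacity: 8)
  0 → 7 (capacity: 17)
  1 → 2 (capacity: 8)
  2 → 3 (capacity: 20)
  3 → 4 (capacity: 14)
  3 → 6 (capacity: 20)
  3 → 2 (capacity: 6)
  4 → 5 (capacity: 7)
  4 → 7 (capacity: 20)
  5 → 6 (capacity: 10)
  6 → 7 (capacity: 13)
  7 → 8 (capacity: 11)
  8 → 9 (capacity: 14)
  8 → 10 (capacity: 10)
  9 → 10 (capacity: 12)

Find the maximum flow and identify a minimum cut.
Max flow = 11, Min cut edges: (7,8)

Maximum flow: 11
Minimum cut: (7,8)
Partition: S = [0, 1, 2, 3, 4, 5, 6, 7], T = [8, 9, 10]

Max-flow min-cut theorem verified: both equal 11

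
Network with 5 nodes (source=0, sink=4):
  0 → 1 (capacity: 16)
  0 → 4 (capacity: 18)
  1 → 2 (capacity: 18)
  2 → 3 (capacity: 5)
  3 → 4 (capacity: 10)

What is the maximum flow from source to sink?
Maximum flow = 23

Max flow: 23

Flow assignment:
  0 → 1: 5/16
  0 → 4: 18/18
  1 → 2: 5/18
  2 → 3: 5/5
  3 → 4: 5/10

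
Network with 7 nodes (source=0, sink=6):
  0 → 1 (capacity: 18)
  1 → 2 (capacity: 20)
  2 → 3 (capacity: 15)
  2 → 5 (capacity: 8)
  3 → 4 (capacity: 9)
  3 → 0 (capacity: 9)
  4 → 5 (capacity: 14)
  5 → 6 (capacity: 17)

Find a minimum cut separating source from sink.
Min cut value = 17, edges: (5,6)

Min cut value: 17
Partition: S = [0, 1, 2, 3, 4, 5], T = [6]
Cut edges: (5,6)

By max-flow min-cut theorem, max flow = min cut = 17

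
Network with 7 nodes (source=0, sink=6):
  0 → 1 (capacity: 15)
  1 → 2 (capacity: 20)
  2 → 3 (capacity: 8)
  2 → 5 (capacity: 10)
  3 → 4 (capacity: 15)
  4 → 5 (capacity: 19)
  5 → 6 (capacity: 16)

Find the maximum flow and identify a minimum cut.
Max flow = 15, Min cut edges: (0,1)

Maximum flow: 15
Minimum cut: (0,1)
Partition: S = [0], T = [1, 2, 3, 4, 5, 6]

Max-flow min-cut theorem verified: both equal 15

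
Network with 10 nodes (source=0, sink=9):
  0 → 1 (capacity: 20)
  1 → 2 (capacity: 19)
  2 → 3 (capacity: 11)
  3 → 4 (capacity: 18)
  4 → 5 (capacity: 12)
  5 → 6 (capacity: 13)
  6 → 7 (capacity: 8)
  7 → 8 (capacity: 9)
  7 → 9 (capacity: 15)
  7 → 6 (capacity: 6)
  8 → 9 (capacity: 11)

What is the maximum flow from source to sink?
Maximum flow = 8

Max flow: 8

Flow assignment:
  0 → 1: 8/20
  1 → 2: 8/19
  2 → 3: 8/11
  3 → 4: 8/18
  4 → 5: 8/12
  5 → 6: 8/13
  6 → 7: 8/8
  7 → 9: 8/15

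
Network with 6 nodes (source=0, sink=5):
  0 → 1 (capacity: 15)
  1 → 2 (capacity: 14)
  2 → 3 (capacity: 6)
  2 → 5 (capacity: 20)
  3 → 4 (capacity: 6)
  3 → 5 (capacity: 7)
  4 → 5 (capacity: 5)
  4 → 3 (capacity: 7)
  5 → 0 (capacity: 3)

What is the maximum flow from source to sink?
Maximum flow = 14

Max flow: 14

Flow assignment:
  0 → 1: 14/15
  1 → 2: 14/14
  2 → 5: 14/20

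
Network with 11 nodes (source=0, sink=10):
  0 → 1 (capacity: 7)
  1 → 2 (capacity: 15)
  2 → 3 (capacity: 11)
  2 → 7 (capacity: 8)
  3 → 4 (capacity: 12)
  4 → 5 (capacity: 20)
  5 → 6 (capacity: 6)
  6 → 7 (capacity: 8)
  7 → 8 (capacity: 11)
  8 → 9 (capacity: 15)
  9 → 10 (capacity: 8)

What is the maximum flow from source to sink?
Maximum flow = 7

Max flow: 7

Flow assignment:
  0 → 1: 7/7
  1 → 2: 7/15
  2 → 7: 7/8
  7 → 8: 7/11
  8 → 9: 7/15
  9 → 10: 7/8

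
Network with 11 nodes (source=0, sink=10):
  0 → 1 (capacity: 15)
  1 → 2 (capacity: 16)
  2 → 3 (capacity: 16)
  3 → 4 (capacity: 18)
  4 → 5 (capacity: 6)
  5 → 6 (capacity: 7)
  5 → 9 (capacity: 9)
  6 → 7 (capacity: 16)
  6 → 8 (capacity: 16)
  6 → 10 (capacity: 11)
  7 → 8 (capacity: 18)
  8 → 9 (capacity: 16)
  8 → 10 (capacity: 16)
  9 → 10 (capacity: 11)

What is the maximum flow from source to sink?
Maximum flow = 6

Max flow: 6

Flow assignment:
  0 → 1: 6/15
  1 → 2: 6/16
  2 → 3: 6/16
  3 → 4: 6/18
  4 → 5: 6/6
  5 → 6: 6/7
  6 → 10: 6/11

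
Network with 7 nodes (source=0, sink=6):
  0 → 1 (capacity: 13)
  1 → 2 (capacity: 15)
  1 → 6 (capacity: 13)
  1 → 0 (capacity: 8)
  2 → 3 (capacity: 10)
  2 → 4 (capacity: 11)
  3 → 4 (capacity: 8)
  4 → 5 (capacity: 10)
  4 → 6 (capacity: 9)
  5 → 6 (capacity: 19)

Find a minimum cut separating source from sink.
Min cut value = 13, edges: (0,1)

Min cut value: 13
Partition: S = [0], T = [1, 2, 3, 4, 5, 6]
Cut edges: (0,1)

By max-flow min-cut theorem, max flow = min cut = 13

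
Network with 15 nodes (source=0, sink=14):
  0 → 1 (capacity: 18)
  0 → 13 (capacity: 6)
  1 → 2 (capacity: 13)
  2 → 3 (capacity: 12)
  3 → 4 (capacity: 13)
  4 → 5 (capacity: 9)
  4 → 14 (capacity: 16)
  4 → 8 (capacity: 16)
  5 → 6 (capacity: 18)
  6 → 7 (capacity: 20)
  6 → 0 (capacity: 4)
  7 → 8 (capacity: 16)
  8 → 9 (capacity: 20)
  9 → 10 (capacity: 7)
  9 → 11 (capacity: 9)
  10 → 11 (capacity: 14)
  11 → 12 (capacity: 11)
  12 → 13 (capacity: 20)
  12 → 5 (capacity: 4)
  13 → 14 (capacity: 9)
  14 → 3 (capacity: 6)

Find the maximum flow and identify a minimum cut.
Max flow = 18, Min cut edges: (0,13), (2,3)

Maximum flow: 18
Minimum cut: (0,13), (2,3)
Partition: S = [0, 1, 2], T = [3, 4, 5, 6, 7, 8, 9, 10, 11, 12, 13, 14]

Max-flow min-cut theorem verified: both equal 18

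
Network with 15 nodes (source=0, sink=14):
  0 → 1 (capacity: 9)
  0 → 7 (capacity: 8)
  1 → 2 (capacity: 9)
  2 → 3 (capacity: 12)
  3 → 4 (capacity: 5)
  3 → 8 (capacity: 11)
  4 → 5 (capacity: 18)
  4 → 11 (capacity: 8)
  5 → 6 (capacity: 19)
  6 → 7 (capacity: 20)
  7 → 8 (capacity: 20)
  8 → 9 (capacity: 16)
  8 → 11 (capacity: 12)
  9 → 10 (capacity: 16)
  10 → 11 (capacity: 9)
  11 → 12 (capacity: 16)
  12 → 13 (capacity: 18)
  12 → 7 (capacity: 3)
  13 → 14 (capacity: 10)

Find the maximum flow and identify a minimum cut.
Max flow = 10, Min cut edges: (13,14)

Maximum flow: 10
Minimum cut: (13,14)
Partition: S = [0, 1, 2, 3, 4, 5, 6, 7, 8, 9, 10, 11, 12, 13], T = [14]

Max-flow min-cut theorem verified: both equal 10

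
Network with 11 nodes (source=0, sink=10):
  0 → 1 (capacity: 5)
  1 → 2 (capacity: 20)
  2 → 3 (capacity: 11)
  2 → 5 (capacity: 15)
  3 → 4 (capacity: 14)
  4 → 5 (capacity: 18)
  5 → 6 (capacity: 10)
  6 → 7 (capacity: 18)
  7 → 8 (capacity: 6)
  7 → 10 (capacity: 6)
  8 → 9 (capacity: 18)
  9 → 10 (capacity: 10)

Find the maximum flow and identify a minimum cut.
Max flow = 5, Min cut edges: (0,1)

Maximum flow: 5
Minimum cut: (0,1)
Partition: S = [0], T = [1, 2, 3, 4, 5, 6, 7, 8, 9, 10]

Max-flow min-cut theorem verified: both equal 5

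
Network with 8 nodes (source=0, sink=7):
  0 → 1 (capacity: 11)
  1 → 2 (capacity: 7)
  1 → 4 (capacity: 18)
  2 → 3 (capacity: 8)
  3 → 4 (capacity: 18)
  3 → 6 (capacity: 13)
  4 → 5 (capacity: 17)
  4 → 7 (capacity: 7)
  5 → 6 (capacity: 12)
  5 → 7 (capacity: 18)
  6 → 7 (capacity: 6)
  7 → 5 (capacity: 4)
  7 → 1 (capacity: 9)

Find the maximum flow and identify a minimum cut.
Max flow = 11, Min cut edges: (0,1)

Maximum flow: 11
Minimum cut: (0,1)
Partition: S = [0], T = [1, 2, 3, 4, 5, 6, 7]

Max-flow min-cut theorem verified: both equal 11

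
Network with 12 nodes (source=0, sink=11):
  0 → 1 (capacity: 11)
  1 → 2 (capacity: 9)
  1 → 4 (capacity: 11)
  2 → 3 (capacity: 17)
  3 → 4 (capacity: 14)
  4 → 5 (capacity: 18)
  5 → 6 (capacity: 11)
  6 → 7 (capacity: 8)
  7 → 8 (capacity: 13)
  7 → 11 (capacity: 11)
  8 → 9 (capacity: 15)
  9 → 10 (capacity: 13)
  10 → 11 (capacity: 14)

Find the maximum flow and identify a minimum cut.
Max flow = 8, Min cut edges: (6,7)

Maximum flow: 8
Minimum cut: (6,7)
Partition: S = [0, 1, 2, 3, 4, 5, 6], T = [7, 8, 9, 10, 11]

Max-flow min-cut theorem verified: both equal 8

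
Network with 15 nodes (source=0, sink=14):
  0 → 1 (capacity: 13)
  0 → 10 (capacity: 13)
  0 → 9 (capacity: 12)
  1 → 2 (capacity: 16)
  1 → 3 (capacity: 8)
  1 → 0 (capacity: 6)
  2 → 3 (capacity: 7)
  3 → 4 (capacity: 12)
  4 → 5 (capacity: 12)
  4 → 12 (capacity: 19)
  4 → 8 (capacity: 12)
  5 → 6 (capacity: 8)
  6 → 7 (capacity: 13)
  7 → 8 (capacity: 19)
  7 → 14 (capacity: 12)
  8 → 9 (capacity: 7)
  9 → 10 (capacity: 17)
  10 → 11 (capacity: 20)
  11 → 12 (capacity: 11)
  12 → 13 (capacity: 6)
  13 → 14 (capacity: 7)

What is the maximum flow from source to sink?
Maximum flow = 14

Max flow: 14

Flow assignment:
  0 → 1: 12/13
  0 → 9: 2/12
  1 → 2: 4/16
  1 → 3: 8/8
  2 → 3: 4/7
  3 → 4: 12/12
  4 → 5: 8/12
  4 → 8: 4/12
  5 → 6: 8/8
  6 → 7: 8/13
  7 → 14: 8/12
  8 → 9: 4/7
  9 → 10: 6/17
  10 → 11: 6/20
  11 → 12: 6/11
  12 → 13: 6/6
  13 → 14: 6/7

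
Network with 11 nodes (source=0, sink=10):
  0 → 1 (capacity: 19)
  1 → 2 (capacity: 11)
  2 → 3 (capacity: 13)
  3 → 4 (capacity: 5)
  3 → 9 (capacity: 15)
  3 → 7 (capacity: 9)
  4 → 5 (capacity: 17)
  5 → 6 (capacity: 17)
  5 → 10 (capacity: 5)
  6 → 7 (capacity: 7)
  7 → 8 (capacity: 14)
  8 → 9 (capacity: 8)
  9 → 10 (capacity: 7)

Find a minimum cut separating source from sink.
Min cut value = 11, edges: (1,2)

Min cut value: 11
Partition: S = [0, 1], T = [2, 3, 4, 5, 6, 7, 8, 9, 10]
Cut edges: (1,2)

By max-flow min-cut theorem, max flow = min cut = 11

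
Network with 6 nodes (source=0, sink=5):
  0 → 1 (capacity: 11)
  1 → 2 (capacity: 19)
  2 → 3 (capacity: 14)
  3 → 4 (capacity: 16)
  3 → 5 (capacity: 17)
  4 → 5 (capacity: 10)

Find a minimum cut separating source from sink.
Min cut value = 11, edges: (0,1)

Min cut value: 11
Partition: S = [0], T = [1, 2, 3, 4, 5]
Cut edges: (0,1)

By max-flow min-cut theorem, max flow = min cut = 11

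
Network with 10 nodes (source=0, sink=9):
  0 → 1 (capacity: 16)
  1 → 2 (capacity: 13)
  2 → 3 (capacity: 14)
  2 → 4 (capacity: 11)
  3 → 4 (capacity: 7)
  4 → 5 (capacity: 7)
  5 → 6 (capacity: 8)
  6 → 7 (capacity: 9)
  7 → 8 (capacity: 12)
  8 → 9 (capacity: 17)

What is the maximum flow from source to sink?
Maximum flow = 7

Max flow: 7

Flow assignment:
  0 → 1: 7/16
  1 → 2: 7/13
  2 → 4: 7/11
  4 → 5: 7/7
  5 → 6: 7/8
  6 → 7: 7/9
  7 → 8: 7/12
  8 → 9: 7/17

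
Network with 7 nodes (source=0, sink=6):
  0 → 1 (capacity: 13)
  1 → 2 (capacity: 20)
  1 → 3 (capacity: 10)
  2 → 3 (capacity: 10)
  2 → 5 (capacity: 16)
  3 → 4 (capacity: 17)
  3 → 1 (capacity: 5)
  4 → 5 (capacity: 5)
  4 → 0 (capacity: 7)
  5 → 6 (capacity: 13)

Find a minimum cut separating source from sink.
Min cut value = 13, edges: (5,6)

Min cut value: 13
Partition: S = [0, 1, 2, 3, 4, 5], T = [6]
Cut edges: (5,6)

By max-flow min-cut theorem, max flow = min cut = 13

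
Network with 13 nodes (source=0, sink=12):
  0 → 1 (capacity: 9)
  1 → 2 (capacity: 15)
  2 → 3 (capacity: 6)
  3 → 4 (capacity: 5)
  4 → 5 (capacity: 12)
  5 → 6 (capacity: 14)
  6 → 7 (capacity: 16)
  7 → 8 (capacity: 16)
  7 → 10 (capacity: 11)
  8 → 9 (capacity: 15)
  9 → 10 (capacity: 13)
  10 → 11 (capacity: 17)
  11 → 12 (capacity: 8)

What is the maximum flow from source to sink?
Maximum flow = 5

Max flow: 5

Flow assignment:
  0 → 1: 5/9
  1 → 2: 5/15
  2 → 3: 5/6
  3 → 4: 5/5
  4 → 5: 5/12
  5 → 6: 5/14
  6 → 7: 5/16
  7 → 10: 5/11
  10 → 11: 5/17
  11 → 12: 5/8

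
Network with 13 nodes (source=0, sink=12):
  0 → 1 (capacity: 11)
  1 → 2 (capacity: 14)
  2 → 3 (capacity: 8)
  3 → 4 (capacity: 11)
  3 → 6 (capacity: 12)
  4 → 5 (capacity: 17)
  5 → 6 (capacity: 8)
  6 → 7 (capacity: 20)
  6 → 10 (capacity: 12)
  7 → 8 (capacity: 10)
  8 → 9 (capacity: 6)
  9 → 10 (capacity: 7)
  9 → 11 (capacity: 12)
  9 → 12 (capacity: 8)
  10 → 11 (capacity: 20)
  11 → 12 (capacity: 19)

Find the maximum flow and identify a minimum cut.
Max flow = 8, Min cut edges: (2,3)

Maximum flow: 8
Minimum cut: (2,3)
Partition: S = [0, 1, 2], T = [3, 4, 5, 6, 7, 8, 9, 10, 11, 12]

Max-flow min-cut theorem verified: both equal 8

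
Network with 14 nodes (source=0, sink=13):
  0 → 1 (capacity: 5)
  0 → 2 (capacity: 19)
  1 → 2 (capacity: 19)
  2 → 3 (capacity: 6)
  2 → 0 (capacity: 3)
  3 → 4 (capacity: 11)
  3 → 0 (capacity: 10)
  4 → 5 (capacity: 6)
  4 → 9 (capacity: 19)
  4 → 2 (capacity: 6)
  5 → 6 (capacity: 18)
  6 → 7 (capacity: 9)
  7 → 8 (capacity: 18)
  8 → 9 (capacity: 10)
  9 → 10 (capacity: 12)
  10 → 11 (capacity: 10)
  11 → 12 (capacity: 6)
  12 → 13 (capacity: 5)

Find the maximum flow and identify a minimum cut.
Max flow = 5, Min cut edges: (12,13)

Maximum flow: 5
Minimum cut: (12,13)
Partition: S = [0, 1, 2, 3, 4, 5, 6, 7, 8, 9, 10, 11, 12], T = [13]

Max-flow min-cut theorem verified: both equal 5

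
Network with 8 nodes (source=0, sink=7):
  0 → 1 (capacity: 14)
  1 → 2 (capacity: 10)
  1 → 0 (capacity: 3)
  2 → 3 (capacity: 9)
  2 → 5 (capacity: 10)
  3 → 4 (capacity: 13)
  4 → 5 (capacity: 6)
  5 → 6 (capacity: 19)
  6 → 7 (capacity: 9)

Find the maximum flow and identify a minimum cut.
Max flow = 9, Min cut edges: (6,7)

Maximum flow: 9
Minimum cut: (6,7)
Partition: S = [0, 1, 2, 3, 4, 5, 6], T = [7]

Max-flow min-cut theorem verified: both equal 9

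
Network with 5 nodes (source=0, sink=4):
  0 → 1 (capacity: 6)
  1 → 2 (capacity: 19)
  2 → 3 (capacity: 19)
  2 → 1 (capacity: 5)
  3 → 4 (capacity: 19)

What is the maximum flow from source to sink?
Maximum flow = 6

Max flow: 6

Flow assignment:
  0 → 1: 6/6
  1 → 2: 6/19
  2 → 3: 6/19
  3 → 4: 6/19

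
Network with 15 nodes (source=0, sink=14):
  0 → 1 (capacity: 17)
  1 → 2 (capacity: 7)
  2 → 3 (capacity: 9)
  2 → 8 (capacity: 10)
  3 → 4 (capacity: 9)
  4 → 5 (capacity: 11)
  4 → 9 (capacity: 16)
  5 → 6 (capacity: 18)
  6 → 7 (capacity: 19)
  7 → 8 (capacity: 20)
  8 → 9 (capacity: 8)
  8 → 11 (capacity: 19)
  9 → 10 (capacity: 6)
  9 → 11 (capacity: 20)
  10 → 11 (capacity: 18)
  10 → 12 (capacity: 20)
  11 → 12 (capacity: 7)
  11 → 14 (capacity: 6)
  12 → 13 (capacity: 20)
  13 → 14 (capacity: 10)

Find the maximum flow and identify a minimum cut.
Max flow = 7, Min cut edges: (1,2)

Maximum flow: 7
Minimum cut: (1,2)
Partition: S = [0, 1], T = [2, 3, 4, 5, 6, 7, 8, 9, 10, 11, 12, 13, 14]

Max-flow min-cut theorem verified: both equal 7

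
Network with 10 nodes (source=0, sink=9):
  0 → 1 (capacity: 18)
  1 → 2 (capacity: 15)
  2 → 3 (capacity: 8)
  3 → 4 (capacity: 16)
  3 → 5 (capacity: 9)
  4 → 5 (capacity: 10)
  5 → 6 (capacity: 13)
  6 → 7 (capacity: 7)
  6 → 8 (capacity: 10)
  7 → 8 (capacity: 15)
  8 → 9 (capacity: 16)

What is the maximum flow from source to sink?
Maximum flow = 8

Max flow: 8

Flow assignment:
  0 → 1: 8/18
  1 → 2: 8/15
  2 → 3: 8/8
  3 → 5: 8/9
  5 → 6: 8/13
  6 → 8: 8/10
  8 → 9: 8/16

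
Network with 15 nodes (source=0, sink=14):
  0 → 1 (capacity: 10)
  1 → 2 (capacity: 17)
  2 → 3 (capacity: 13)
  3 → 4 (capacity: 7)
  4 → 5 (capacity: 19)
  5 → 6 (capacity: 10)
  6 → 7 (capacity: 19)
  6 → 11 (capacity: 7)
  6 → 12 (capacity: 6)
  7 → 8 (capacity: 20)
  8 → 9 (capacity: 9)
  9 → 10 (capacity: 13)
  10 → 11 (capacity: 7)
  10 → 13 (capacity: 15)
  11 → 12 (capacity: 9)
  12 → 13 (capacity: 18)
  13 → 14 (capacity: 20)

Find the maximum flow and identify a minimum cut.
Max flow = 7, Min cut edges: (3,4)

Maximum flow: 7
Minimum cut: (3,4)
Partition: S = [0, 1, 2, 3], T = [4, 5, 6, 7, 8, 9, 10, 11, 12, 13, 14]

Max-flow min-cut theorem verified: both equal 7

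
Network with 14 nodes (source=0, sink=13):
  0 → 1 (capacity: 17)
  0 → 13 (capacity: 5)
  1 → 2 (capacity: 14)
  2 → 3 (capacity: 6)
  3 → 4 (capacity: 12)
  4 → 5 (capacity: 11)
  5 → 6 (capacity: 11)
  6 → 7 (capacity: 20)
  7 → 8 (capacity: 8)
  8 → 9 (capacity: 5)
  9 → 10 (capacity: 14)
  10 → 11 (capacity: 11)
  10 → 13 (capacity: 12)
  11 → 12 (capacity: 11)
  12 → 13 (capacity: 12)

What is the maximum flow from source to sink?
Maximum flow = 10

Max flow: 10

Flow assignment:
  0 → 1: 5/17
  0 → 13: 5/5
  1 → 2: 5/14
  2 → 3: 5/6
  3 → 4: 5/12
  4 → 5: 5/11
  5 → 6: 5/11
  6 → 7: 5/20
  7 → 8: 5/8
  8 → 9: 5/5
  9 → 10: 5/14
  10 → 13: 5/12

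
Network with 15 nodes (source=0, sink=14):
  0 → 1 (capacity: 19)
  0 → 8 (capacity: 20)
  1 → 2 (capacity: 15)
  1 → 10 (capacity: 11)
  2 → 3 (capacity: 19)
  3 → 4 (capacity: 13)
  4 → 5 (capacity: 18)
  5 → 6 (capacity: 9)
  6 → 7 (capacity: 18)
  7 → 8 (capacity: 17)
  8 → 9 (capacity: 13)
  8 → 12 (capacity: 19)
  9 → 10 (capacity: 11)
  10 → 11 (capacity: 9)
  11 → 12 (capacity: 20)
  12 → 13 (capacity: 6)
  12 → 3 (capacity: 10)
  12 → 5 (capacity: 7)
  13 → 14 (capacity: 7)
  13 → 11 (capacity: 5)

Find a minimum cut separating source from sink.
Min cut value = 6, edges: (12,13)

Min cut value: 6
Partition: S = [0, 1, 2, 3, 4, 5, 6, 7, 8, 9, 10, 11, 12], T = [13, 14]
Cut edges: (12,13)

By max-flow min-cut theorem, max flow = min cut = 6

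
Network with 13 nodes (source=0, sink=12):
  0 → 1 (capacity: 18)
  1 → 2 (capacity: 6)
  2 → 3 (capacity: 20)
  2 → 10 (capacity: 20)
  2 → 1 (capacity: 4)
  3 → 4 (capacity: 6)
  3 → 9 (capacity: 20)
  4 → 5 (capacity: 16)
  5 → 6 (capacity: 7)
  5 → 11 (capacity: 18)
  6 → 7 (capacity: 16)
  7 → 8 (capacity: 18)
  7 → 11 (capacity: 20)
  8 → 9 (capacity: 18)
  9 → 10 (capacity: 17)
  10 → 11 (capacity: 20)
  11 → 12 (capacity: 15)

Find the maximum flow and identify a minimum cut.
Max flow = 6, Min cut edges: (1,2)

Maximum flow: 6
Minimum cut: (1,2)
Partition: S = [0, 1], T = [2, 3, 4, 5, 6, 7, 8, 9, 10, 11, 12]

Max-flow min-cut theorem verified: both equal 6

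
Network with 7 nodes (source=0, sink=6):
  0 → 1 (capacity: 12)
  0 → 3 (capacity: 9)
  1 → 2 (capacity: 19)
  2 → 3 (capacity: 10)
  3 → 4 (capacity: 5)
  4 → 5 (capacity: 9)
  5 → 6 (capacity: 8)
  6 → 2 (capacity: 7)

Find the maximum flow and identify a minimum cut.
Max flow = 5, Min cut edges: (3,4)

Maximum flow: 5
Minimum cut: (3,4)
Partition: S = [0, 1, 2, 3], T = [4, 5, 6]

Max-flow min-cut theorem verified: both equal 5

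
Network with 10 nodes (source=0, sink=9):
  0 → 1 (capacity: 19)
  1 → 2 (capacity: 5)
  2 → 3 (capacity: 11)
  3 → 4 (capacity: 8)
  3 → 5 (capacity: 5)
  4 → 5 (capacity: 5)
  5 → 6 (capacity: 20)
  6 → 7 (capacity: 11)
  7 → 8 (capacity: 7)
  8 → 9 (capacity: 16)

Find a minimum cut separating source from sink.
Min cut value = 5, edges: (1,2)

Min cut value: 5
Partition: S = [0, 1], T = [2, 3, 4, 5, 6, 7, 8, 9]
Cut edges: (1,2)

By max-flow min-cut theorem, max flow = min cut = 5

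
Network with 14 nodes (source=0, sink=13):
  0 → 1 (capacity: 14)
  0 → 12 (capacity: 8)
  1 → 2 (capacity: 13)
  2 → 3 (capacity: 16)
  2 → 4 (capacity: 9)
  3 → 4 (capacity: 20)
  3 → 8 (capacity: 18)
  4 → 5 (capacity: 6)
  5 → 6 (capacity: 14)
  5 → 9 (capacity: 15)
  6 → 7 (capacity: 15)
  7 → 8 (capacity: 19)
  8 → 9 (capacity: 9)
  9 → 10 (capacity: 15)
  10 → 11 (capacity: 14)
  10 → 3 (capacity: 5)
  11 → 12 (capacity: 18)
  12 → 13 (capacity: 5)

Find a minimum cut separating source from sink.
Min cut value = 5, edges: (12,13)

Min cut value: 5
Partition: S = [0, 1, 2, 3, 4, 5, 6, 7, 8, 9, 10, 11, 12], T = [13]
Cut edges: (12,13)

By max-flow min-cut theorem, max flow = min cut = 5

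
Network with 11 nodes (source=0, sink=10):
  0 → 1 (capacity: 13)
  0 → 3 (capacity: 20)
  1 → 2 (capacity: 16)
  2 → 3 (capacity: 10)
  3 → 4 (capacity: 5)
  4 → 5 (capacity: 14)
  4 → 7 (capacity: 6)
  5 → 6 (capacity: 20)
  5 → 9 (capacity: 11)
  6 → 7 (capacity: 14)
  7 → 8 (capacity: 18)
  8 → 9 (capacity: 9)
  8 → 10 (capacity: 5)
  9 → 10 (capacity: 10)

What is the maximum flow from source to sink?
Maximum flow = 5

Max flow: 5

Flow assignment:
  0 → 3: 5/20
  3 → 4: 5/5
  4 → 5: 5/14
  5 → 9: 5/11
  9 → 10: 5/10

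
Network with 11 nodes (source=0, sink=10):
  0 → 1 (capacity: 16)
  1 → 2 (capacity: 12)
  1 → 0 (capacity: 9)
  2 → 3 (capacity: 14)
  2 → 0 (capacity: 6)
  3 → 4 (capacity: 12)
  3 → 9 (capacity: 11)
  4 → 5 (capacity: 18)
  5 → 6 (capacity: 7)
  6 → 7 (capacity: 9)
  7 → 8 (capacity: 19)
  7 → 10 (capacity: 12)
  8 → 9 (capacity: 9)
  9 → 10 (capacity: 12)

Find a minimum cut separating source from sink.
Min cut value = 12, edges: (1,2)

Min cut value: 12
Partition: S = [0, 1], T = [2, 3, 4, 5, 6, 7, 8, 9, 10]
Cut edges: (1,2)

By max-flow min-cut theorem, max flow = min cut = 12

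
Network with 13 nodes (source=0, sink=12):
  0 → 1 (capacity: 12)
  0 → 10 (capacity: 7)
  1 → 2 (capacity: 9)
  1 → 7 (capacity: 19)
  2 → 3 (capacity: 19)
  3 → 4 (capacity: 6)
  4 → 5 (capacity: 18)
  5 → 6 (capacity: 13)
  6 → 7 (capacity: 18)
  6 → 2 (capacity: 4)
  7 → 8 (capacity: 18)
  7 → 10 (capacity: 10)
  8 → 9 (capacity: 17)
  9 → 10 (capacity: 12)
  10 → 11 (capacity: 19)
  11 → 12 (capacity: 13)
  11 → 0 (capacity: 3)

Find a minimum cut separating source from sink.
Min cut value = 13, edges: (11,12)

Min cut value: 13
Partition: S = [0, 1, 2, 3, 4, 5, 6, 7, 8, 9, 10, 11], T = [12]
Cut edges: (11,12)

By max-flow min-cut theorem, max flow = min cut = 13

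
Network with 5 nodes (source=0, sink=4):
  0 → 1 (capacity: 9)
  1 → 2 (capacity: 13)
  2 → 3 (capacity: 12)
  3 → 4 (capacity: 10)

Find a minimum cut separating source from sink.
Min cut value = 9, edges: (0,1)

Min cut value: 9
Partition: S = [0], T = [1, 2, 3, 4]
Cut edges: (0,1)

By max-flow min-cut theorem, max flow = min cut = 9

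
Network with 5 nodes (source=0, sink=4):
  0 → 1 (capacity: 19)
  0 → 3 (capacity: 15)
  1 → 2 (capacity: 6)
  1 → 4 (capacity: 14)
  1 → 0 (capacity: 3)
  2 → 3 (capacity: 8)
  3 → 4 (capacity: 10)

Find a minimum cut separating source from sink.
Min cut value = 24, edges: (1,4), (3,4)

Min cut value: 24
Partition: S = [0, 1, 2, 3], T = [4]
Cut edges: (1,4), (3,4)

By max-flow min-cut theorem, max flow = min cut = 24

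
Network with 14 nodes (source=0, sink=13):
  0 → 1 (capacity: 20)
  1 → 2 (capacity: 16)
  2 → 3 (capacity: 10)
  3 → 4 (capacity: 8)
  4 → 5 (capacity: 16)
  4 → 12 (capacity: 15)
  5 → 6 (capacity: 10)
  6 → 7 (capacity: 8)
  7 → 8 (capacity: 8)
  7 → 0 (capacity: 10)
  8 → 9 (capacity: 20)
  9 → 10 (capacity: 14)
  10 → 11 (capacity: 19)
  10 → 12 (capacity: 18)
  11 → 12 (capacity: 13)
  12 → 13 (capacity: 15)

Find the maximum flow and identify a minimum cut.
Max flow = 8, Min cut edges: (3,4)

Maximum flow: 8
Minimum cut: (3,4)
Partition: S = [0, 1, 2, 3], T = [4, 5, 6, 7, 8, 9, 10, 11, 12, 13]

Max-flow min-cut theorem verified: both equal 8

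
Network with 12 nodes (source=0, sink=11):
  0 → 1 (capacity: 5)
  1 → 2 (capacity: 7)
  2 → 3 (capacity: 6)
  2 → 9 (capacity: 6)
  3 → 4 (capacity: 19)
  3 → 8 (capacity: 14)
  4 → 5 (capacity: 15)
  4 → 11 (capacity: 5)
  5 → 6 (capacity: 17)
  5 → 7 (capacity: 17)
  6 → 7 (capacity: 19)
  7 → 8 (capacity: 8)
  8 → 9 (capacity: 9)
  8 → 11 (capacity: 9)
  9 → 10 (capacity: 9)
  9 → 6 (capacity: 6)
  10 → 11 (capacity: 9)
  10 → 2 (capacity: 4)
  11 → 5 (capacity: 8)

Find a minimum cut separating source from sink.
Min cut value = 5, edges: (0,1)

Min cut value: 5
Partition: S = [0], T = [1, 2, 3, 4, 5, 6, 7, 8, 9, 10, 11]
Cut edges: (0,1)

By max-flow min-cut theorem, max flow = min cut = 5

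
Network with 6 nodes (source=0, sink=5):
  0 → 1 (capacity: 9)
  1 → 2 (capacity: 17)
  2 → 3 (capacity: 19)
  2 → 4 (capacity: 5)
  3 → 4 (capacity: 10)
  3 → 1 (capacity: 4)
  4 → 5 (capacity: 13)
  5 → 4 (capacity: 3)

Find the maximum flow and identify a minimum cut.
Max flow = 9, Min cut edges: (0,1)

Maximum flow: 9
Minimum cut: (0,1)
Partition: S = [0], T = [1, 2, 3, 4, 5]

Max-flow min-cut theorem verified: both equal 9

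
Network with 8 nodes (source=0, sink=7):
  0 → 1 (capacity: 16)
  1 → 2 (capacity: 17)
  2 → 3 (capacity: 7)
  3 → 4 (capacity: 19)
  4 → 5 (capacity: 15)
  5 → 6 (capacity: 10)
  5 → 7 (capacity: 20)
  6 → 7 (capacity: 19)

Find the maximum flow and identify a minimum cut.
Max flow = 7, Min cut edges: (2,3)

Maximum flow: 7
Minimum cut: (2,3)
Partition: S = [0, 1, 2], T = [3, 4, 5, 6, 7]

Max-flow min-cut theorem verified: both equal 7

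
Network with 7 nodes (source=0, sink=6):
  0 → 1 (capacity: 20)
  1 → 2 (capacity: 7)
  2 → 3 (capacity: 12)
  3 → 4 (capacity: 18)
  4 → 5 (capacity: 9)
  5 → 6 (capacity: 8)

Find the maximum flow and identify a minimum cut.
Max flow = 7, Min cut edges: (1,2)

Maximum flow: 7
Minimum cut: (1,2)
Partition: S = [0, 1], T = [2, 3, 4, 5, 6]

Max-flow min-cut theorem verified: both equal 7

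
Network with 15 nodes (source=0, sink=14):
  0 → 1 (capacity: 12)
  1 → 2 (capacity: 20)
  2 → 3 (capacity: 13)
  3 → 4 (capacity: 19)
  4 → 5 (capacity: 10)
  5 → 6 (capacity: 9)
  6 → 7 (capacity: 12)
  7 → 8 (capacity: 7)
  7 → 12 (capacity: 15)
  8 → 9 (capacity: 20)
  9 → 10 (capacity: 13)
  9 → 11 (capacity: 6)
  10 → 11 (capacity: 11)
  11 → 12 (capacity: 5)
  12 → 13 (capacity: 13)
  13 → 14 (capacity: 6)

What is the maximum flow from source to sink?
Maximum flow = 6

Max flow: 6

Flow assignment:
  0 → 1: 6/12
  1 → 2: 6/20
  2 → 3: 6/13
  3 → 4: 6/19
  4 → 5: 6/10
  5 → 6: 6/9
  6 → 7: 6/12
  7 → 12: 6/15
  12 → 13: 6/13
  13 → 14: 6/6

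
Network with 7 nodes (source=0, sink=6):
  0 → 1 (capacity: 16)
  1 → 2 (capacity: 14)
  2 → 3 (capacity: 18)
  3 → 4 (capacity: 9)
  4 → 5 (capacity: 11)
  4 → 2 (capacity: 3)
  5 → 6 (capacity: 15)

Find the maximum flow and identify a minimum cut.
Max flow = 9, Min cut edges: (3,4)

Maximum flow: 9
Minimum cut: (3,4)
Partition: S = [0, 1, 2, 3], T = [4, 5, 6]

Max-flow min-cut theorem verified: both equal 9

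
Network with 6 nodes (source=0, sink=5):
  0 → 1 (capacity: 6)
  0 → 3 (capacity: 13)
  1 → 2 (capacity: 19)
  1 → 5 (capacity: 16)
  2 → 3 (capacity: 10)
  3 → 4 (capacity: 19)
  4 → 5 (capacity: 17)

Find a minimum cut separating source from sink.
Min cut value = 19, edges: (0,1), (0,3)

Min cut value: 19
Partition: S = [0], T = [1, 2, 3, 4, 5]
Cut edges: (0,1), (0,3)

By max-flow min-cut theorem, max flow = min cut = 19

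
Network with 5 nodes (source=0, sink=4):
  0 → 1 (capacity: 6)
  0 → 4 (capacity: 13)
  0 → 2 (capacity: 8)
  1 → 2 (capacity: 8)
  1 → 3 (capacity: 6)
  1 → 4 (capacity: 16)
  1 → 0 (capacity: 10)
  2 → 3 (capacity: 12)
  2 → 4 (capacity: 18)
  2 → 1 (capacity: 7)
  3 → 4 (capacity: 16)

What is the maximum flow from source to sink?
Maximum flow = 27

Max flow: 27

Flow assignment:
  0 → 1: 6/6
  0 → 4: 13/13
  0 → 2: 8/8
  1 → 4: 6/16
  2 → 4: 8/18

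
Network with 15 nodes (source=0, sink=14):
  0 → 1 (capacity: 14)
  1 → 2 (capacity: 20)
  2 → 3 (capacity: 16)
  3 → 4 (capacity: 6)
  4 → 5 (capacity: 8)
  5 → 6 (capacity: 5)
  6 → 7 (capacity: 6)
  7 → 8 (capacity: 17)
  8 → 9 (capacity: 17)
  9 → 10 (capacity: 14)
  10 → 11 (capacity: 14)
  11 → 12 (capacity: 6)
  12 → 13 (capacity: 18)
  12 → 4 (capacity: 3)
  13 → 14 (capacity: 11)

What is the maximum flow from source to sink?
Maximum flow = 5

Max flow: 5

Flow assignment:
  0 → 1: 5/14
  1 → 2: 5/20
  2 → 3: 5/16
  3 → 4: 5/6
  4 → 5: 5/8
  5 → 6: 5/5
  6 → 7: 5/6
  7 → 8: 5/17
  8 → 9: 5/17
  9 → 10: 5/14
  10 → 11: 5/14
  11 → 12: 5/6
  12 → 13: 5/18
  13 → 14: 5/11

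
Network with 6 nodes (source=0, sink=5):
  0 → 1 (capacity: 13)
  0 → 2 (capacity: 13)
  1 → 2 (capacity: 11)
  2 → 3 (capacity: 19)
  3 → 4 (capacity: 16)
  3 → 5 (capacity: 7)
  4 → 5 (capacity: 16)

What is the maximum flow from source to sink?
Maximum flow = 19

Max flow: 19

Flow assignment:
  0 → 1: 11/13
  0 → 2: 8/13
  1 → 2: 11/11
  2 → 3: 19/19
  3 → 4: 12/16
  3 → 5: 7/7
  4 → 5: 12/16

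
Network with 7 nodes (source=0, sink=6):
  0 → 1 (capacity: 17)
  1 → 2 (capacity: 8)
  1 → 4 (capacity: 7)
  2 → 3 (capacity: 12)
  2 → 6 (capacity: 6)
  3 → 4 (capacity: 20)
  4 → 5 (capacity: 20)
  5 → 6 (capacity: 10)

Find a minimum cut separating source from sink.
Min cut value = 15, edges: (1,2), (1,4)

Min cut value: 15
Partition: S = [0, 1], T = [2, 3, 4, 5, 6]
Cut edges: (1,2), (1,4)

By max-flow min-cut theorem, max flow = min cut = 15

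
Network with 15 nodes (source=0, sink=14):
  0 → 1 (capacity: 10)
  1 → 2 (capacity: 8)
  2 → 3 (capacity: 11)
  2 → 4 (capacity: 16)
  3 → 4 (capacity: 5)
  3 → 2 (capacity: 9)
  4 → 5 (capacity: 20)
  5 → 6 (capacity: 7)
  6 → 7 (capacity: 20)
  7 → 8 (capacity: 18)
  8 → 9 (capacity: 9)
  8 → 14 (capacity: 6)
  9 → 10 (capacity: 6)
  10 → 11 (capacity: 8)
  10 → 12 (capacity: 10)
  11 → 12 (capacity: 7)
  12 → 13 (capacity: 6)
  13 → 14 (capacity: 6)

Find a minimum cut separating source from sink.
Min cut value = 7, edges: (5,6)

Min cut value: 7
Partition: S = [0, 1, 2, 3, 4, 5], T = [6, 7, 8, 9, 10, 11, 12, 13, 14]
Cut edges: (5,6)

By max-flow min-cut theorem, max flow = min cut = 7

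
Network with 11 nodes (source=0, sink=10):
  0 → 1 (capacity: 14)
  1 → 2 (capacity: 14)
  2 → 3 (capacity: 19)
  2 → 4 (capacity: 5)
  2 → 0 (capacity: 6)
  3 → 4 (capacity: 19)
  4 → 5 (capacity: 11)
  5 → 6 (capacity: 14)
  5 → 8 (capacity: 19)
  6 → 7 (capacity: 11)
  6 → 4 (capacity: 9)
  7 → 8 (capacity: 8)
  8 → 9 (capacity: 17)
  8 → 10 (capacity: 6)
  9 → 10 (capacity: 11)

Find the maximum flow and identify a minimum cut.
Max flow = 11, Min cut edges: (4,5)

Maximum flow: 11
Minimum cut: (4,5)
Partition: S = [0, 1, 2, 3, 4], T = [5, 6, 7, 8, 9, 10]

Max-flow min-cut theorem verified: both equal 11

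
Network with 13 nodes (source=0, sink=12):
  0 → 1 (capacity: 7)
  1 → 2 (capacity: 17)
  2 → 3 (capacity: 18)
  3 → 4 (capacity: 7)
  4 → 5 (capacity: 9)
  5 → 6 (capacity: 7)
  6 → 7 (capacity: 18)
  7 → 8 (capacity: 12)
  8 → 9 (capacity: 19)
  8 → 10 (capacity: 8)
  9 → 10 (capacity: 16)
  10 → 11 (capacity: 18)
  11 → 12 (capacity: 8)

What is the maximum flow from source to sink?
Maximum flow = 7

Max flow: 7

Flow assignment:
  0 → 1: 7/7
  1 → 2: 7/17
  2 → 3: 7/18
  3 → 4: 7/7
  4 → 5: 7/9
  5 → 6: 7/7
  6 → 7: 7/18
  7 → 8: 7/12
  8 → 10: 7/8
  10 → 11: 7/18
  11 → 12: 7/8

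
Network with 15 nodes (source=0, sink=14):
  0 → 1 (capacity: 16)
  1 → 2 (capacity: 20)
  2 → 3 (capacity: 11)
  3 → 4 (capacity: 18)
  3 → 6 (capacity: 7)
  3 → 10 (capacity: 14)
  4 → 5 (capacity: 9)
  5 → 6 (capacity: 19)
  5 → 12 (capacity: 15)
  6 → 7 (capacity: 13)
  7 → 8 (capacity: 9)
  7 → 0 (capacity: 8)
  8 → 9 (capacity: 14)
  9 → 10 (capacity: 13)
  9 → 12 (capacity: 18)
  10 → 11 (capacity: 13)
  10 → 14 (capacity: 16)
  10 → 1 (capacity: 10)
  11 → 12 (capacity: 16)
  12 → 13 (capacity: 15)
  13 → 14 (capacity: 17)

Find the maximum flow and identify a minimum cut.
Max flow = 11, Min cut edges: (2,3)

Maximum flow: 11
Minimum cut: (2,3)
Partition: S = [0, 1, 2], T = [3, 4, 5, 6, 7, 8, 9, 10, 11, 12, 13, 14]

Max-flow min-cut theorem verified: both equal 11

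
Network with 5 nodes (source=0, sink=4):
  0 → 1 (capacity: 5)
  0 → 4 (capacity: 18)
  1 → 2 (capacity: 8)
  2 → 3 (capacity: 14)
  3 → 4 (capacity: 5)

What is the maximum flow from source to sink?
Maximum flow = 23

Max flow: 23

Flow assignment:
  0 → 1: 5/5
  0 → 4: 18/18
  1 → 2: 5/8
  2 → 3: 5/14
  3 → 4: 5/5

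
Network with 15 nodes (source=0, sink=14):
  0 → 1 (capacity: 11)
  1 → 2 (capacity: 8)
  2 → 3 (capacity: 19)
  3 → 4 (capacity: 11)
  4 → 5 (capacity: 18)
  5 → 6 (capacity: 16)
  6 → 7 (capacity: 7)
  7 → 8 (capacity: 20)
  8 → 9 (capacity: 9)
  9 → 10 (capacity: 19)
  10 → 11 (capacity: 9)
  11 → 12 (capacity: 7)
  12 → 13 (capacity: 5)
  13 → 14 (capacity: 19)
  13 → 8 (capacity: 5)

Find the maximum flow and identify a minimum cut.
Max flow = 5, Min cut edges: (12,13)

Maximum flow: 5
Minimum cut: (12,13)
Partition: S = [0, 1, 2, 3, 4, 5, 6, 7, 8, 9, 10, 11, 12], T = [13, 14]

Max-flow min-cut theorem verified: both equal 5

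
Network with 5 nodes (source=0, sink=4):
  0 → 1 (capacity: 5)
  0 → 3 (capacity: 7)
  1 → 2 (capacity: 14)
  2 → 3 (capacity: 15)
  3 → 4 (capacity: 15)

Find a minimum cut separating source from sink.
Min cut value = 12, edges: (0,1), (0,3)

Min cut value: 12
Partition: S = [0], T = [1, 2, 3, 4]
Cut edges: (0,1), (0,3)

By max-flow min-cut theorem, max flow = min cut = 12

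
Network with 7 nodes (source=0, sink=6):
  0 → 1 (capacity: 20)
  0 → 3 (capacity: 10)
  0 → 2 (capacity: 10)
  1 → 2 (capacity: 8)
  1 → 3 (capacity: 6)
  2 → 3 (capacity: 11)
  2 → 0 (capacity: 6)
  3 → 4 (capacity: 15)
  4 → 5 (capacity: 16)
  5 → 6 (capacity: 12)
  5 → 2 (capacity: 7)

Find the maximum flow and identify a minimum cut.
Max flow = 12, Min cut edges: (5,6)

Maximum flow: 12
Minimum cut: (5,6)
Partition: S = [0, 1, 2, 3, 4, 5], T = [6]

Max-flow min-cut theorem verified: both equal 12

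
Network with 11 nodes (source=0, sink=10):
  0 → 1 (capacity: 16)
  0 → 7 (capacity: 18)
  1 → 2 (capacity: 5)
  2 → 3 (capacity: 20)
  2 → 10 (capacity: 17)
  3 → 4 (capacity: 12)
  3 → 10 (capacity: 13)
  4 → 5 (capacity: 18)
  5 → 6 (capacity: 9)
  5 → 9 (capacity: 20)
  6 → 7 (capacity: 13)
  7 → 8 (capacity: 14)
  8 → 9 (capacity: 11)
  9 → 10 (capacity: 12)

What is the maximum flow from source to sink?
Maximum flow = 16

Max flow: 16

Flow assignment:
  0 → 1: 5/16
  0 → 7: 11/18
  1 → 2: 5/5
  2 → 10: 5/17
  7 → 8: 11/14
  8 → 9: 11/11
  9 → 10: 11/12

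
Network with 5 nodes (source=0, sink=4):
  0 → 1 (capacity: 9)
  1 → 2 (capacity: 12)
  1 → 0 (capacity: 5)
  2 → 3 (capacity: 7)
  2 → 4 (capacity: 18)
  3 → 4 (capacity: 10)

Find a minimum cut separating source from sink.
Min cut value = 9, edges: (0,1)

Min cut value: 9
Partition: S = [0], T = [1, 2, 3, 4]
Cut edges: (0,1)

By max-flow min-cut theorem, max flow = min cut = 9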